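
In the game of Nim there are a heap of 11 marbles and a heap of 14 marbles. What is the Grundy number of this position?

5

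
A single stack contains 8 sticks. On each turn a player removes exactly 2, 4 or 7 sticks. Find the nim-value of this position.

Compute g(0), g(1), … for moves {2, 4, 7}:
k:     0  1  2  3  4  5  6  7  8
g(k):  0  0  1  1  2  2  0  3  1
So g(8) = 1.

1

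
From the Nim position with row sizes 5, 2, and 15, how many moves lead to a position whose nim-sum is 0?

1

Nim-sum: 5 ^ 2 ^ 15 = 8.
The overall nim-sum is X = 8. A row of size p has a winning move iff p XOR X < p (reduce it to p XOR X).
  5: 5 XOR 8 = 13 ≥ 5 — no move.
  2: 2 XOR 8 = 10 ≥ 2 — no move.
  15: 15 XOR 8 = 7 < 15 — winning move (to 7).
That gives 1 winning move.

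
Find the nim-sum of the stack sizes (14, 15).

1

Bitwise XOR of the heap sizes:
  1110  (14)
  1111  (15)
  ----
  0001  (1)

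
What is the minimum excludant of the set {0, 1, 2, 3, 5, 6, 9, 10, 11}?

The values 0, 1, 2, 3 are all present; 4 is the first non-negative integer missing from the set.

4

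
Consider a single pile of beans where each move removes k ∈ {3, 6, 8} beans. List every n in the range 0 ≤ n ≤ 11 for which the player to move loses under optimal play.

0, 1, 2, 11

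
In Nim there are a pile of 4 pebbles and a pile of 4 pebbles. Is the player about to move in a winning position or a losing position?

Bitwise XOR of the heap sizes:
  100  (4)
  100  (4)
  ---
  000  (0)
The nim-sum is 0, so this is a P-position: the player to move is in a losing position under optimal play.

Losing position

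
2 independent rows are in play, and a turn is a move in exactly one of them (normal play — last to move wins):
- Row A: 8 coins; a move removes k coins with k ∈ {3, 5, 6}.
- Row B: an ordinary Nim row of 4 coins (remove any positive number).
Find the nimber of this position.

Grundy values for row A (subtraction set {3, 5, 6}):
g(0) = mex{} = 0
g(1) = mex{} = 0
g(2) = mex{} = 0
g(3) = mex{0} = 1
g(4) = mex{0} = 1
g(5) = mex{0} = 1
g(6) = mex{0,1} = 2
g(7) = mex{0,1} = 2
g(8) = mex{0,1} = 2
So g(8) = 2.
Row B is a plain Nim row of size 4, so its Grundy value is 4.
By the Sprague-Grundy theorem, the Grundy value of a sum of independent games is the XOR of the component values.
Combined value = 2 ⊕ 4 = 6.

6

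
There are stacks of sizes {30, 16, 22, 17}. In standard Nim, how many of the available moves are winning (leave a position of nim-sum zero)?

1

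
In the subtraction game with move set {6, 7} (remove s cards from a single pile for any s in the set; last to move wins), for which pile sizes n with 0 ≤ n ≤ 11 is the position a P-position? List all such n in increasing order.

0, 1, 2, 3, 4, 5

Build the Grundy sequence with g(k) = mex{g(k−s) : s ∈ {6, 7}, s ≤ k}:
g(0) = mex{} = 0
g(1) = mex{} = 0
g(2) = mex{} = 0
g(3) = mex{} = 0
g(4) = mex{} = 0
g(5) = mex{} = 0
g(6) = mex{0} = 1
g(7) = mex{0} = 1
g(8) = mex{0} = 1
g(9) = mex{0} = 1
g(10) = mex{0} = 1
g(11) = mex{0} = 1
The P-positions (g = 0) in 0..11 are 0, 1, 2, 3, 4, 5.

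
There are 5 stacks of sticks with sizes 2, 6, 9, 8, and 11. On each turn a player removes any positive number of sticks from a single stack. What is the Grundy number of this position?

14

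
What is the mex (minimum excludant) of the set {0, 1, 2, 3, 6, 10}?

4

The values 0, 1, 2, 3 are all present; 4 is the first non-negative integer missing from the set.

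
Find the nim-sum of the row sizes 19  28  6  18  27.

0

Nim-sum: 19 ⊕ 28 ⊕ 6 ⊕ 18 ⊕ 27 = 0.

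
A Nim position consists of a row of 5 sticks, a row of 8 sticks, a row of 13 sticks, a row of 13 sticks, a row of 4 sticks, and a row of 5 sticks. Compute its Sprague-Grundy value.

Nim-sum: 5 XOR 8 XOR 13 XOR 13 XOR 4 XOR 5 = 12.

12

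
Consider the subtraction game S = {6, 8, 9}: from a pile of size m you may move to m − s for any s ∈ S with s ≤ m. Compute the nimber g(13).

Compute g(0), g(1), … for moves {6, 8, 9}:
k:     0  1  2  3  4  5  6  7  8  9 10 11 12 13
g(k):  0  0  0  0  0  0  1  1  1  1  1  1  2  2
So g(13) = 2.

2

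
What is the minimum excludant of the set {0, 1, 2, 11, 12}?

3

The values 0, 1, 2 are all present; 3 is the first non-negative integer missing from the set.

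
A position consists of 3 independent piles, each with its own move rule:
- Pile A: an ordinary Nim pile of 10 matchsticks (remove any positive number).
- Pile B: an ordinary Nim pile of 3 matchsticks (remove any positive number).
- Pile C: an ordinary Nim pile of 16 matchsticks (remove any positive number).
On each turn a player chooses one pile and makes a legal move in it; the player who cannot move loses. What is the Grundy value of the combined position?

25

Pile A is a plain Nim pile of size 10, so its Grundy value is 10.
Pile B is a plain Nim pile of size 3, so its Grundy value is 3.
Pile C is a plain Nim pile of size 16, so its Grundy value is 16.
By the Sprague-Grundy theorem, the Grundy value of a sum of independent games is the XOR of the component values.
Combined value = 10 XOR 3 XOR 16 = 25.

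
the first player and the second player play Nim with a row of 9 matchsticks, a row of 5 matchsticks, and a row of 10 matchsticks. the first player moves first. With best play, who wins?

the first player wins

In binary:
  1001  (9)
  0101  (5)
  1010  (10)
  ----
  0110  (6)
The nim-sum is 6 ≠ 0, so this is an N-position: the player to move can win; the first player has a winning move.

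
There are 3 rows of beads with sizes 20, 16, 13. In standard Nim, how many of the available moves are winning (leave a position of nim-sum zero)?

1

Compute the nim-sum pairwise:
20 ^ 16 = 4
4 ^ 13 = 9
The overall nim-sum is X = 9. A row of size p has a winning move iff p XOR X < p (reduce it to p XOR X).
  20: 20 XOR 9 = 29 ≥ 20 — no move.
  16: 16 XOR 9 = 25 ≥ 16 — no move.
  13: 13 XOR 9 = 4 < 13 — winning move (to 4).
That gives 1 winning move.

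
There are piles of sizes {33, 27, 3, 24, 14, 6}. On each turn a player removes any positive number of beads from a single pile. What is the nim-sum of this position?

41

Compute the nim-sum pairwise:
33 ⊕ 27 = 58
58 ⊕ 3 = 57
57 ⊕ 24 = 33
33 ⊕ 14 = 47
47 ⊕ 6 = 41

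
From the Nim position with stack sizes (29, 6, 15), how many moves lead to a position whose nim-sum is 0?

1

Bitwise XOR of the heap sizes:
  11101  (29)
  00110  (6)
  01111  (15)
  -----
  10100  (20)
The overall nim-sum is X = 20. A stack of size p has a winning move iff p XOR X < p (reduce it to p XOR X).
  29: 29 XOR 20 = 9 < 29 — winning move (to 9).
  6: 6 XOR 20 = 18 ≥ 6 — no move.
  15: 15 XOR 20 = 27 ≥ 15 — no move.
That gives 1 winning move.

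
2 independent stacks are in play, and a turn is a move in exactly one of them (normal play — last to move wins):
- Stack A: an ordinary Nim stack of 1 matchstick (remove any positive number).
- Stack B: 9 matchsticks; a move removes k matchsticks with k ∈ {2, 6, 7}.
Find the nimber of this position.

1

Stack A is a plain Nim stack of size 1, so its Grundy value is 1.
For stack B, compute g(0), g(1), … with moves {2, 6, 7}:
k:     0  1  2  3  4  5  6  7  8  9
g(k):  0  0  1  1  0  0  1  1  2  0
So g(9) = 0.
The value of a disjunctive sum is the nim-sum of the parts.
Combined value = 1 XOR 0 = 1.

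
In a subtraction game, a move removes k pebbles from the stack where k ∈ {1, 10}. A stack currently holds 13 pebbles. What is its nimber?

0

Grundy values for subtraction set {1, 10}:
g(0) = mex{} = 0
g(1) = mex{0} = 1
g(2) = mex{1} = 0
g(3) = mex{0} = 1
g(4) = mex{1} = 0
g(5) = mex{0} = 1
g(6) = mex{1} = 0
g(7) = mex{0} = 1
g(8) = mex{1} = 0
g(9) = mex{0} = 1
g(10) = mex{0,1} = 2
g(11) = mex{1,2} = 0
g(12) = mex{0} = 1
g(13) = mex{1} = 0
So g(13) = 0.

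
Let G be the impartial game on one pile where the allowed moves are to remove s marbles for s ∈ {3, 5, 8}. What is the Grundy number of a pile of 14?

Compute g(0), g(1), … for moves {3, 5, 8}:
k:     0  1  2  3  4  5  6  7  8  9 10 11 12 13 14
g(k):  0  0  0  1  1  1  2  2  2  3  3  0  0  0  1
So g(14) = 1.

1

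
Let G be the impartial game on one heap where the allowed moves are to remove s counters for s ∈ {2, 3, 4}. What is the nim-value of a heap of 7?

0

Grundy values for subtraction set {2, 3, 4}:
g(0) = mex{} = 0
g(1) = mex{} = 0
g(2) = mex{0} = 1
g(3) = mex{0} = 1
g(4) = mex{0,1} = 2
g(5) = mex{0,1} = 2
g(6) = mex{1,2} = 0
g(7) = mex{1,2} = 0
So g(7) = 0.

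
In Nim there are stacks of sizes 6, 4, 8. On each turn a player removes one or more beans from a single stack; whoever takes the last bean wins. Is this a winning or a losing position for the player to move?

Nim-sum: 6 XOR 4 XOR 8 = 10.
The nim-sum is 10 ≠ 0, so this is an N-position: the player to move can win.

Winning position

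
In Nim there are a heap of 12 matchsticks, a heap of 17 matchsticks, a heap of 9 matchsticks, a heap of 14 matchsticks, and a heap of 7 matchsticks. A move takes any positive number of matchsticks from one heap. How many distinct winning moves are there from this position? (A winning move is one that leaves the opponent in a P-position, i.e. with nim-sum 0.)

Nim-sum: 12 ⊕ 17 ⊕ 9 ⊕ 14 ⊕ 7 = 29.
The overall nim-sum is X = 29. A heap of size p has a winning move iff p XOR X < p (reduce it to p XOR X).
  12: 12 XOR 29 = 17 ≥ 12 — no move.
  17: 17 XOR 29 = 12 < 17 — winning move (to 12).
  9: 9 XOR 29 = 20 ≥ 9 — no move.
  14: 14 XOR 29 = 19 ≥ 14 — no move.
  7: 7 XOR 29 = 26 ≥ 7 — no move.
That gives 1 winning move.

1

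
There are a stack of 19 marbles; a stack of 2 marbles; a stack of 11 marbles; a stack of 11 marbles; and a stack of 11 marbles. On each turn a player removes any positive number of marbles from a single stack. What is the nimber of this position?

Compute the nim-sum pairwise:
19 XOR 2 = 17
17 XOR 11 = 26
26 XOR 11 = 17
17 XOR 11 = 26

26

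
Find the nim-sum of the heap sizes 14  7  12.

5

In binary:
  1110  (14)
  0111  (7)
  1100  (12)
  ----
  0101  (5)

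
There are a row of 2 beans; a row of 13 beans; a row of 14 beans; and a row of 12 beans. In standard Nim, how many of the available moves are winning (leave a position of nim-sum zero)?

Nim-sum: 2 XOR 13 XOR 14 XOR 12 = 13.
The overall nim-sum is X = 13. A row of size p has a winning move iff p XOR X < p (reduce it to p XOR X).
  2: 2 XOR 13 = 15 ≥ 2 — no move.
  13: 13 XOR 13 = 0 < 13 — winning move (to 0).
  14: 14 XOR 13 = 3 < 14 — winning move (to 3).
  12: 12 XOR 13 = 1 < 12 — winning move (to 1).
That gives 3 winning moves.

3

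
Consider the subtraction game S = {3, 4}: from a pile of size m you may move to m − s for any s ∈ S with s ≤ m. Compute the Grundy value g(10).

Build the Grundy sequence with g(k) = mex{g(k−s) : s ∈ {3, 4}, s ≤ k}:
k:     0  1  2  3  4  5  6  7  8  9 10
g(k):  0  0  0  1  1  1  2  0  0  0  1
So g(10) = 1.

1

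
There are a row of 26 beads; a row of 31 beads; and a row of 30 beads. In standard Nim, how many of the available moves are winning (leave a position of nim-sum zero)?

Bitwise XOR of the heap sizes:
  11010  (26)
  11111  (31)
  11110  (30)
  -----
  11011  (27)
The overall nim-sum is X = 27. A row of size p has a winning move iff p XOR X < p (reduce it to p XOR X).
  26: 26 XOR 27 = 1 < 26 — winning move (to 1).
  31: 31 XOR 27 = 4 < 31 — winning move (to 4).
  30: 30 XOR 27 = 5 < 30 — winning move (to 5).
That gives 3 winning moves.

3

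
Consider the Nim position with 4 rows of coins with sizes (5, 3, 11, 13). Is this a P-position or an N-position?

Nim-sum: 5 ^ 3 ^ 11 ^ 13 = 0.
The nim-sum is 0, so this is a P-position: the player to move is in a losing position under optimal play.

P-position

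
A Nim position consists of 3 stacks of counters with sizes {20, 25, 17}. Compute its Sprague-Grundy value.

28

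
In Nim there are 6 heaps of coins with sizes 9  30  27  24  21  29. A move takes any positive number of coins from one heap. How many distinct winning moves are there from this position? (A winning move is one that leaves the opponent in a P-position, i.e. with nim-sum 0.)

5

Compute the nim-sum pairwise:
9 ⊕ 30 = 23
23 ⊕ 27 = 12
12 ⊕ 24 = 20
20 ⊕ 21 = 1
1 ⊕ 29 = 28
The overall nim-sum is X = 28. A heap of size p has a winning move iff p XOR X < p (reduce it to p XOR X).
  9: 9 XOR 28 = 21 ≥ 9 — no move.
  30: 30 XOR 28 = 2 < 30 — winning move (to 2).
  27: 27 XOR 28 = 7 < 27 — winning move (to 7).
  24: 24 XOR 28 = 4 < 24 — winning move (to 4).
  21: 21 XOR 28 = 9 < 21 — winning move (to 9).
  29: 29 XOR 28 = 1 < 29 — winning move (to 1).
That gives 5 winning moves.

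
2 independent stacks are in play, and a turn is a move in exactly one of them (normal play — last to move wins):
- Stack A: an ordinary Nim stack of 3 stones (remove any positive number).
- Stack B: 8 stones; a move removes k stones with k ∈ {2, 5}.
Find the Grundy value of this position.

Stack A is a plain Nim stack of size 3, so its Grundy value is 3.
Build the Grundy sequence for stack B with g(k) = mex{g(k−s) : s ∈ {2, 5}, s ≤ k}:
g(0) = mex{} = 0
g(1) = mex{} = 0
g(2) = mex{0} = 1
g(3) = mex{0} = 1
g(4) = mex{1} = 0
g(5) = mex{0,1} = 2
g(6) = mex{0} = 1
g(7) = mex{1,2} = 0
g(8) = mex{1} = 0
So g(8) = 0.
The value of a disjunctive sum is the nim-sum of the parts.
Combined value = 3 XOR 0 = 3.

3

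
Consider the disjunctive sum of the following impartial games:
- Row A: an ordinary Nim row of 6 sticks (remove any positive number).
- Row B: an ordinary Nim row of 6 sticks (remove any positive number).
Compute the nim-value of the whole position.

Row A is a plain Nim row of size 6, so its Grundy value is 6.
Row B is a plain Nim row of size 6, so its Grundy value is 6.
The value of a disjunctive sum is the nim-sum of the parts.
Combined value = 6 ⊕ 6 = 0.

0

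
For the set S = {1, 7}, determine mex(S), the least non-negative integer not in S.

0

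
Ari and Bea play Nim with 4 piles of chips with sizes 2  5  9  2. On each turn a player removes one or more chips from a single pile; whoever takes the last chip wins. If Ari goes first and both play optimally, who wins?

In binary:
  0010  (2)
  0101  (5)
  1001  (9)
  0010  (2)
  ----
  1100  (12)
The nim-sum is 12 ≠ 0, so this is an N-position: the player to move can win; Ari has a winning move.

Ari wins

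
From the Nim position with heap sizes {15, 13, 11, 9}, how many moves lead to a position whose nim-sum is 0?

Write each in binary and XOR column by column:
  1111  (15)
  1101  (13)
  1011  (11)
  1001  (9)
  ----
  0000  (0)
The nim-sum is already 0, so every move leaves a nonzero nim-sum — there are no winning moves.

0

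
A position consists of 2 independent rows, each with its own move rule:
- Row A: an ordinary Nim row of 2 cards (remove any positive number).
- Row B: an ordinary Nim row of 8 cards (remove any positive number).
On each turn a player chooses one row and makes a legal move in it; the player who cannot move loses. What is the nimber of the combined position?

10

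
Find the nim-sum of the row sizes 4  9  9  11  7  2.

10

Nim-sum: 4 ^ 9 ^ 9 ^ 11 ^ 7 ^ 2 = 10.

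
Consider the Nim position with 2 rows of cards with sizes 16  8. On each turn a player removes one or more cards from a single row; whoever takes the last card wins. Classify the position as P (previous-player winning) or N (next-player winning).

Bitwise XOR of the heap sizes:
  10000  (16)
  01000  (8)
  -----
  11000  (24)
The nim-sum is 24 ≠ 0, so this is an N-position: the player to move can win.

N-position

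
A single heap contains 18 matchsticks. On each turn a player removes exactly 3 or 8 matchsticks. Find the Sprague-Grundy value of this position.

0

Grundy values for subtraction set {3, 8}:
k:     0  1  2  3  4  5  6  7  8  9 10 11 12 13 14 15 16 17 18
g(k):  0  0  0  1  1  1  0  0  2  1  1  0  0  0  1  1  1  0  0
So g(18) = 0.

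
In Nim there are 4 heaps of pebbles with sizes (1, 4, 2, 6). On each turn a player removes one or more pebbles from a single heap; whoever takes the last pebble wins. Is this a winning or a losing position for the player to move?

Compute the nim-sum pairwise:
1 XOR 4 = 5
5 XOR 2 = 7
7 XOR 6 = 1
The nim-sum is 1 ≠ 0, so this is an N-position: the player to move can win.

Winning position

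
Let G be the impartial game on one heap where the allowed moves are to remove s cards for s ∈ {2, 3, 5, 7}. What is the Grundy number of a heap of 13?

2

Compute g(0), g(1), … for moves {2, 3, 5, 7}:
k:     0  1  2  3  4  5  6  7  8  9 10 11 12 13
g(k):  0  0  1  1  2  2  3  3  4  0  0  1  1  2
So g(13) = 2.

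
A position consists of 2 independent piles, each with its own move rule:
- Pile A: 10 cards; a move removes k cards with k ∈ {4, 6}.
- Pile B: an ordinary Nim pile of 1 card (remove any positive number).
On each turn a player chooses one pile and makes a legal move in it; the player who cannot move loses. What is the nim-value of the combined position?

1

For pile A, compute g(0), g(1), … with moves {4, 6}:
k:     0  1  2  3  4  5  6  7  8  9 10
g(k):  0  0  0  0  1  1  1  1  2  2  0
So g(10) = 0.
Pile B is a plain Nim pile of size 1, so its Grundy value is 1.
The value of a disjunctive sum is the nim-sum of the parts.
Combined value = 0 ⊕ 1 = 1.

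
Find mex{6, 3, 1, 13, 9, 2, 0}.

4

The values 0, 1, 2, 3 are all present; 4 is the first non-negative integer missing from the set.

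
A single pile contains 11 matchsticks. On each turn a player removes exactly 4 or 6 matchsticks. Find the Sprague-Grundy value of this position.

Build the Grundy sequence with g(k) = mex{g(k−s) : s ∈ {4, 6}, s ≤ k}:
g(0) = mex{} = 0
g(1) = mex{} = 0
g(2) = mex{} = 0
g(3) = mex{} = 0
g(4) = mex{0} = 1
g(5) = mex{0} = 1
g(6) = mex{0} = 1
g(7) = mex{0} = 1
g(8) = mex{0,1} = 2
g(9) = mex{0,1} = 2
g(10) = mex{1} = 0
g(11) = mex{1} = 0
So g(11) = 0.

0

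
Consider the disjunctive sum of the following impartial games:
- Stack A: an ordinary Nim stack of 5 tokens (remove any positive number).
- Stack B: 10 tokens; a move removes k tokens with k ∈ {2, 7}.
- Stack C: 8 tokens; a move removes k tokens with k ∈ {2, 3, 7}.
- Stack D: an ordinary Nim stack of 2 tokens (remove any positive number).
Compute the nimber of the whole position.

Stack A is a plain Nim stack of size 5, so its Grundy value is 5.
Build the Grundy sequence for stack B with g(k) = mex{g(k−s) : s ∈ {2, 7}, s ≤ k}:
g(0) = mex{} = 0
g(1) = mex{} = 0
g(2) = mex{0} = 1
g(3) = mex{0} = 1
g(4) = mex{1} = 0
g(5) = mex{1} = 0
g(6) = mex{0} = 1
g(7) = mex{0} = 1
g(8) = mex{0,1} = 2
g(9) = mex{1} = 0
g(10) = mex{1,2} = 0
So g(10) = 0.
For stack C, compute g(0), g(1), … with moves {2, 3, 7}:
g(0) = mex{} = 0
g(1) = mex{} = 0
g(2) = mex{0} = 1
g(3) = mex{0} = 1
g(4) = mex{0,1} = 2
g(5) = mex{1} = 0
g(6) = mex{1,2} = 0
g(7) = mex{0,2} = 1
g(8) = mex{0} = 1
So g(8) = 1.
Stack D is a plain Nim stack of size 2, so its Grundy value is 2.
The value of a disjunctive sum is the nim-sum of the parts.
Combined value = 5 ⊕ 0 ⊕ 1 ⊕ 2 = 6.

6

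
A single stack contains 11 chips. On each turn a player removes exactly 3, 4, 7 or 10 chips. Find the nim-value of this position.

3

Build the Grundy sequence with g(k) = mex{g(k−s) : s ∈ {3, 4, 7, 10}, s ≤ k}:
g(0) = mex{} = 0
g(1) = mex{} = 0
g(2) = mex{} = 0
g(3) = mex{0} = 1
g(4) = mex{0} = 1
g(5) = mex{0} = 1
g(6) = mex{0,1} = 2
g(7) = mex{0,1} = 2
g(8) = mex{0,1} = 2
g(9) = mex{0,1,2} = 3
g(10) = mex{0,1,2} = 3
g(11) = mex{0,1,2} = 3
So g(11) = 3.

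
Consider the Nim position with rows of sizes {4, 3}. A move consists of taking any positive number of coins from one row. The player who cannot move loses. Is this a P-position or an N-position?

Bitwise XOR of the heap sizes:
  100  (4)
  011  (3)
  ---
  111  (7)
The nim-sum is 7 ≠ 0, so this is an N-position: the player to move can win.

N-position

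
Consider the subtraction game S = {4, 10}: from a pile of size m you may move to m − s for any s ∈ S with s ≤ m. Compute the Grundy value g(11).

Build the Grundy sequence with g(k) = mex{g(k−s) : s ∈ {4, 10}, s ≤ k}:
g(0) = mex{} = 0
g(1) = mex{} = 0
g(2) = mex{} = 0
g(3) = mex{} = 0
g(4) = mex{0} = 1
g(5) = mex{0} = 1
g(6) = mex{0} = 1
g(7) = mex{0} = 1
g(8) = mex{1} = 0
g(9) = mex{1} = 0
g(10) = mex{0,1} = 2
g(11) = mex{0,1} = 2
So g(11) = 2.

2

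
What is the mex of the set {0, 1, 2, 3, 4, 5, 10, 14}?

6

The values 0, 1, 2, 3, 4, 5 are all present; 6 is the first non-negative integer missing from the set.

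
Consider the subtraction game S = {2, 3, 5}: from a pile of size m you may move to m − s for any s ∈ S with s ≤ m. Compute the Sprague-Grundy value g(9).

Build the Grundy sequence with g(k) = mex{g(k−s) : s ∈ {2, 3, 5}, s ≤ k}:
k:     0  1  2  3  4  5  6  7  8  9
g(k):  0  0  1  1  2  2  3  0  0  1
So g(9) = 1.

1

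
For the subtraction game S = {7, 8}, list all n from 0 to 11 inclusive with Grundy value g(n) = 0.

Grundy values for subtraction set {7, 8}:
g(0) = mex{} = 0
g(1) = mex{} = 0
g(2) = mex{} = 0
g(3) = mex{} = 0
g(4) = mex{} = 0
g(5) = mex{} = 0
g(6) = mex{} = 0
g(7) = mex{0} = 1
g(8) = mex{0} = 1
g(9) = mex{0} = 1
g(10) = mex{0} = 1
g(11) = mex{0} = 1
The P-positions (g = 0) in 0..11 are 0, 1, 2, 3, 4, 5, 6.

0, 1, 2, 3, 4, 5, 6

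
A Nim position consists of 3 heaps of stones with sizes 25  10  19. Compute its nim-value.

In binary:
  11001  (25)
  01010  (10)
  10011  (19)
  -----
  00000  (0)

0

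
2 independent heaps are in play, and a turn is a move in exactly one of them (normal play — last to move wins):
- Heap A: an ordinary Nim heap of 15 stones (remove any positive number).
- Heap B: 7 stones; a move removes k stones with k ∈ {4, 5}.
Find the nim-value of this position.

14

Heap A is a plain Nim heap of size 15, so its Grundy value is 15.
For heap B, compute g(0), g(1), … with moves {4, 5}:
g(0) = mex{} = 0
g(1) = mex{} = 0
g(2) = mex{} = 0
g(3) = mex{} = 0
g(4) = mex{0} = 1
g(5) = mex{0} = 1
g(6) = mex{0} = 1
g(7) = mex{0} = 1
So g(7) = 1.
The value of a disjunctive sum is the nim-sum of the parts.
Combined value = 15 ⊕ 1 = 14.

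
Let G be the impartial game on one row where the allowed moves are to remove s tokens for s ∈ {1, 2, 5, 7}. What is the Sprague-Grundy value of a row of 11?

2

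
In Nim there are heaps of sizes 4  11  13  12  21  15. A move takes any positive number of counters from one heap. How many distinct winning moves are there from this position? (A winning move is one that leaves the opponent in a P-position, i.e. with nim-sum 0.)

1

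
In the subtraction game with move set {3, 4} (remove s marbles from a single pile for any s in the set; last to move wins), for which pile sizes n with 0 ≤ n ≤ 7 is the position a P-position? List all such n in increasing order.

0, 1, 2, 7

Grundy values for subtraction set {3, 4}:
k:     0  1  2  3  4  5  6  7
g(k):  0  0  0  1  1  1  2  0
The P-positions (g = 0) in 0..7 are 0, 1, 2, 7.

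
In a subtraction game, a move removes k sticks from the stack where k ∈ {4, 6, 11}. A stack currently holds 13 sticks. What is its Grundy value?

3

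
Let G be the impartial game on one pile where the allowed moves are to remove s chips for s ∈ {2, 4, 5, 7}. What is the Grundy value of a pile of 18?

0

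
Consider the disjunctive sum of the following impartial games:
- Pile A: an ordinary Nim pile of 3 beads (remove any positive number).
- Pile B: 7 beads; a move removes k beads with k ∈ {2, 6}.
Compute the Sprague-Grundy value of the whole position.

2

Pile A is a plain Nim pile of size 3, so its Grundy value is 3.
Grundy values for pile B (subtraction set {2, 6}):
k:     0  1  2  3  4  5  6  7
g(k):  0  0  1  1  0  0  1  1
So g(7) = 1.
By the Sprague-Grundy theorem, the Grundy value of a sum of independent games is the XOR of the component values.
Combined value = 3 ⊕ 1 = 2.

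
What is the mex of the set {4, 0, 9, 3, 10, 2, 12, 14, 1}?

The values 0, 1, 2, 3, 4 are all present; 5 is the first non-negative integer missing from the set.

5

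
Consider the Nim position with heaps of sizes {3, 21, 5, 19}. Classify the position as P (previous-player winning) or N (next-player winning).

Compute the nim-sum pairwise:
3 ^ 21 = 22
22 ^ 5 = 19
19 ^ 19 = 0
The nim-sum is 0, so this is a P-position: the player to move is in a losing position under optimal play.

P-position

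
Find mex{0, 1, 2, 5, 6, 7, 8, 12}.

The values 0, 1, 2 are all present; 3 is the first non-negative integer missing from the set.

3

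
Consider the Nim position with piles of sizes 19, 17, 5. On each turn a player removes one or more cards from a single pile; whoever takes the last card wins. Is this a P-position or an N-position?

N-position

In binary:
  10011  (19)
  10001  (17)
  00101  (5)
  -----
  00111  (7)
The nim-sum is 7 ≠ 0, so this is an N-position: the player to move can win.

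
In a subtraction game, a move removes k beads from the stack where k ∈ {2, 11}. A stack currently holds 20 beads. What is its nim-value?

1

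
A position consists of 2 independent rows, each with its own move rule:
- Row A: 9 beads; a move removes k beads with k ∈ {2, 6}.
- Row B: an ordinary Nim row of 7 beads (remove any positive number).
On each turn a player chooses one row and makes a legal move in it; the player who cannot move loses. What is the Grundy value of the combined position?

7

Grundy values for row A (subtraction set {2, 6}):
g(0) = mex{} = 0
g(1) = mex{} = 0
g(2) = mex{0} = 1
g(3) = mex{0} = 1
g(4) = mex{1} = 0
g(5) = mex{1} = 0
g(6) = mex{0} = 1
g(7) = mex{0} = 1
g(8) = mex{1} = 0
g(9) = mex{1} = 0
So g(9) = 0.
Row B is a plain Nim row of size 7, so its Grundy value is 7.
By the Sprague-Grundy theorem, the Grundy value of a sum of independent games is the XOR of the component values.
Combined value = 0 XOR 7 = 7.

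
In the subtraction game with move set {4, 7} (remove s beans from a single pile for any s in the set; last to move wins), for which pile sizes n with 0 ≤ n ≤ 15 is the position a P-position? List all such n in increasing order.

0, 1, 2, 3, 11, 12, 13, 14

Grundy values for subtraction set {4, 7}:
k:     0  1  2  3  4  5  6  7  8  9 10 11 12 13 14 15
g(k):  0  0  0  0  1  1  1  1  2  2  2  0  0  0  0  1
The P-positions (g = 0) in 0..15 are 0, 1, 2, 3, 11, 12, 13, 14.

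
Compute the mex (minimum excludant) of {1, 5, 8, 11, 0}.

2

The values 0, 1 are all present; 2 is the first non-negative integer missing from the set.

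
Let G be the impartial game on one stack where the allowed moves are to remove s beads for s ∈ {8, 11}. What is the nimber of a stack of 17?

2

Compute g(0), g(1), … for moves {8, 11}:
k:     0  1  2  3  4  5  6  7  8  9 10 11 12 13 14 15 16 17
g(k):  0  0  0  0  0  0  0  0  1  1  1  1  1  1  1  1  2  2
So g(17) = 2.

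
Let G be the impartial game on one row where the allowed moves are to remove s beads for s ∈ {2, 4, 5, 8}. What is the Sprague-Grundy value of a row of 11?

Build the Grundy sequence with g(k) = mex{g(k−s) : s ∈ {2, 4, 5, 8}, s ≤ k}:
k:     0  1  2  3  4  5  6  7  8  9 10 11
g(k):  0  0  1  1  2  2  3  0  4  1  0  2
So g(11) = 2.

2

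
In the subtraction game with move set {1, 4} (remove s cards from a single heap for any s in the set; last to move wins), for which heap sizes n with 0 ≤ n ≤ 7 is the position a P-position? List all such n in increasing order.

Compute g(0), g(1), … for moves {1, 4}:
g(0) = mex{} = 0
g(1) = mex{0} = 1
g(2) = mex{1} = 0
g(3) = mex{0} = 1
g(4) = mex{0,1} = 2
g(5) = mex{1,2} = 0
g(6) = mex{0} = 1
g(7) = mex{1} = 0
The P-positions (g = 0) in 0..7 are 0, 2, 5, 7.

0, 2, 5, 7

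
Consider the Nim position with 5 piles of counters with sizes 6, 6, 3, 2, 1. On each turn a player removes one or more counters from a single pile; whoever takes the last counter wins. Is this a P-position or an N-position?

Nim-sum: 6 XOR 6 XOR 3 XOR 2 XOR 1 = 0.
The nim-sum is 0, so this is a P-position: the player to move is in a losing position under optimal play.

P-position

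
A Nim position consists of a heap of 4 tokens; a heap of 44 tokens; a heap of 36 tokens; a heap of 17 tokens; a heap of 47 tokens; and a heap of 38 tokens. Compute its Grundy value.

20

Nim-sum: 4 XOR 44 XOR 36 XOR 17 XOR 47 XOR 38 = 20.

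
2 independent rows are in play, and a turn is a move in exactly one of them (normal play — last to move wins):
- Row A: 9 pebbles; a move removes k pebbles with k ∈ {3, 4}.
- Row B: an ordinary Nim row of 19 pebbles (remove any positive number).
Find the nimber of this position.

19

Build the Grundy sequence for row A with g(k) = mex{g(k−s) : s ∈ {3, 4}, s ≤ k}:
k:     0  1  2  3  4  5  6  7  8  9
g(k):  0  0  0  1  1  1  2  0  0  0
So g(9) = 0.
Row B is a plain Nim row of size 19, so its Grundy value is 19.
The value of a disjunctive sum is the nim-sum of the parts.
Combined value = 0 ⊕ 19 = 19.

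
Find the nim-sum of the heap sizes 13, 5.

8

In binary:
  1101  (13)
  0101  (5)
  ----
  1000  (8)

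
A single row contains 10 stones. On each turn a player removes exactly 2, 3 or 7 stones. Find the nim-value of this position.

0

Grundy values for subtraction set {2, 3, 7}:
k:     0  1  2  3  4  5  6  7  8  9 10
g(k):  0  0  1  1  2  0  0  1  1  2  0
So g(10) = 0.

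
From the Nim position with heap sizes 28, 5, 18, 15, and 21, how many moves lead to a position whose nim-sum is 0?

3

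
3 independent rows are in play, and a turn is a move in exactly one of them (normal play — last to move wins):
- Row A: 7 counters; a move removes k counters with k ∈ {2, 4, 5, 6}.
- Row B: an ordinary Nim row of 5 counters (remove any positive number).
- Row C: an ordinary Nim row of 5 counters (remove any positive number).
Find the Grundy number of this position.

For row A, compute g(0), g(1), … with moves {2, 4, 5, 6}:
k:     0  1  2  3  4  5  6  7
g(k):  0  0  1  1  2  2  3  3
So g(7) = 3.
Row B is a plain Nim row of size 5, so its Grundy value is 5.
Row C is a plain Nim row of size 5, so its Grundy value is 5.
The value of a disjunctive sum is the nim-sum of the parts.
Combined value = 3 ⊕ 5 ⊕ 5 = 3.

3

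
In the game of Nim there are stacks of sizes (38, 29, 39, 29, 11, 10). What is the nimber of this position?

0

Nim-sum: 38 XOR 29 XOR 39 XOR 29 XOR 11 XOR 10 = 0.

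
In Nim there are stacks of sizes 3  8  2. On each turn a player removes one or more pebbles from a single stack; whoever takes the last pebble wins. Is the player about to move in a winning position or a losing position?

Nim-sum: 3 ^ 8 ^ 2 = 9.
The nim-sum is 9 ≠ 0, so this is an N-position: the player to move can win.

Winning position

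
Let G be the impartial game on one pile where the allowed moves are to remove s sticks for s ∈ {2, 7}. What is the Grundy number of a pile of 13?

0

Grundy values for subtraction set {2, 7}:
k:     0  1  2  3  4  5  6  7  8  9 10 11 12 13
g(k):  0  0  1  1  0  0  1  1  2  0  0  1  1  0
So g(13) = 0.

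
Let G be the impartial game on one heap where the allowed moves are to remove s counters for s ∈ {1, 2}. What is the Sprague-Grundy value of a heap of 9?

0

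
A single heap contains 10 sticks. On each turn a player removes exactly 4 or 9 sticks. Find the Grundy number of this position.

Build the Grundy sequence with g(k) = mex{g(k−s) : s ∈ {4, 9}, s ≤ k}:
k:     0  1  2  3  4  5  6  7  8  9 10
g(k):  0  0  0  0  1  1  1  1  0  2  2
So g(10) = 2.

2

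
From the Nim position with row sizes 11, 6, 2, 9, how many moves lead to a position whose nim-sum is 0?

Nim-sum: 11 ^ 6 ^ 2 ^ 9 = 6.
The overall nim-sum is X = 6. A row of size p has a winning move iff p XOR X < p (reduce it to p XOR X).
  11: 11 XOR 6 = 13 ≥ 11 — no move.
  6: 6 XOR 6 = 0 < 6 — winning move (to 0).
  2: 2 XOR 6 = 4 ≥ 2 — no move.
  9: 9 XOR 6 = 15 ≥ 9 — no move.
That gives 1 winning move.

1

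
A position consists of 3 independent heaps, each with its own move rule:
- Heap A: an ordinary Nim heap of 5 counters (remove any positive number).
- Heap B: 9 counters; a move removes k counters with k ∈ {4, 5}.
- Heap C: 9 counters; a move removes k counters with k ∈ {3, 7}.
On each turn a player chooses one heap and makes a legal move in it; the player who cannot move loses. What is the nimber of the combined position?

Heap A is a plain Nim heap of size 5, so its Grundy value is 5.
Grundy values for heap B (subtraction set {4, 5}):
g(0) = mex{} = 0
g(1) = mex{} = 0
g(2) = mex{} = 0
g(3) = mex{} = 0
g(4) = mex{0} = 1
g(5) = mex{0} = 1
g(6) = mex{0} = 1
g(7) = mex{0} = 1
g(8) = mex{0,1} = 2
g(9) = mex{1} = 0
So g(9) = 0.
For heap C, compute g(0), g(1), … with moves {3, 7}:
g(0) = mex{} = 0
g(1) = mex{} = 0
g(2) = mex{} = 0
g(3) = mex{0} = 1
g(4) = mex{0} = 1
g(5) = mex{0} = 1
g(6) = mex{1} = 0
g(7) = mex{0,1} = 2
g(8) = mex{0,1} = 2
g(9) = mex{0} = 1
So g(9) = 1.
By the Sprague-Grundy theorem, the Grundy value of a sum of independent games is the XOR of the component values.
Combined value = 5 XOR 0 XOR 1 = 4.

4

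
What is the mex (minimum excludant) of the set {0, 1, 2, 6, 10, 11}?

3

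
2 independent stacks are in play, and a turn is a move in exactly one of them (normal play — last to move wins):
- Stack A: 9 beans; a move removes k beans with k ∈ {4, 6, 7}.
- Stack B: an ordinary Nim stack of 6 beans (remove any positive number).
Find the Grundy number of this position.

4

For stack A, compute g(0), g(1), … with moves {4, 6, 7}:
k:     0  1  2  3  4  5  6  7  8  9
g(k):  0  0  0  0  1  1  1  1  2  2
So g(9) = 2.
Stack B is a plain Nim stack of size 6, so its Grundy value is 6.
By the Sprague-Grundy theorem, the Grundy value of a sum of independent games is the XOR of the component values.
Combined value = 2 ⊕ 6 = 4.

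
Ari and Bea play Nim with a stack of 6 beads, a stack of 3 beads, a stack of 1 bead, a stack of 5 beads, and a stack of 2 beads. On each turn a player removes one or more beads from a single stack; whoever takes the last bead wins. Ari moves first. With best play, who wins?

Nim-sum: 6 ⊕ 3 ⊕ 1 ⊕ 5 ⊕ 2 = 3.
The nim-sum is 3 ≠ 0, so this is an N-position: the player to move can win; Ari has a winning move.

Ari wins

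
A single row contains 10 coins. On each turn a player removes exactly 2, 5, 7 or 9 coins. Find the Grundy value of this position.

3

Compute g(0), g(1), … for moves {2, 5, 7, 9}:
g(0) = mex{} = 0
g(1) = mex{} = 0
g(2) = mex{0} = 1
g(3) = mex{0} = 1
g(4) = mex{1} = 0
g(5) = mex{0,1} = 2
g(6) = mex{0} = 1
g(7) = mex{0,1,2} = 3
g(8) = mex{0,1} = 2
g(9) = mex{0,1,3} = 2
g(10) = mex{0,1,2} = 3
So g(10) = 3.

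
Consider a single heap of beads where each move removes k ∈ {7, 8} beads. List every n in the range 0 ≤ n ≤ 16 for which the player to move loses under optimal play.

Build the Grundy sequence with g(k) = mex{g(k−s) : s ∈ {7, 8}, s ≤ k}:
k:     0  1  2  3  4  5  6  7  8  9 10 11 12 13 14 15 16
g(k):  0  0  0  0  0  0  0  1  1  1  1  1  1  1  2  0  0
The P-positions (g = 0) in 0..16 are 0, 1, 2, 3, 4, 5, 6, 15, 16.

0, 1, 2, 3, 4, 5, 6, 15, 16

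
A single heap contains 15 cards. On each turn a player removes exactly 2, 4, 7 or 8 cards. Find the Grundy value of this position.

2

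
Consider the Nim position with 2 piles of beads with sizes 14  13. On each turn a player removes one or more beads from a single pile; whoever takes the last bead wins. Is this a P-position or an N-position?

N-position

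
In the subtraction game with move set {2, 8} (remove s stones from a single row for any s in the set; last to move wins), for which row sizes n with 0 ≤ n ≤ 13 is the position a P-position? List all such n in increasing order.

0, 1, 4, 5, 10, 11

Grundy values for subtraction set {2, 8}:
k:     0  1  2  3  4  5  6  7  8  9 10 11 12 13
g(k):  0  0  1  1  0  0  1  1  2  2  0  0  1  1
The P-positions (g = 0) in 0..13 are 0, 1, 4, 5, 10, 11.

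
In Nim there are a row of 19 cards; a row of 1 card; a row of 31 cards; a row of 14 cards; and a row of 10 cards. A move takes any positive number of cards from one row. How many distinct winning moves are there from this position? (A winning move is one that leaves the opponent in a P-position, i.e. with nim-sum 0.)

Bitwise XOR of the heap sizes:
  10011  (19)
  00001  (1)
  11111  (31)
  01110  (14)
  01010  (10)
  -----
  01001  (9)
The overall nim-sum is X = 9. A row of size p has a winning move iff p XOR X < p (reduce it to p XOR X).
  19: 19 XOR 9 = 26 ≥ 19 — no move.
  1: 1 XOR 9 = 8 ≥ 1 — no move.
  31: 31 XOR 9 = 22 < 31 — winning move (to 22).
  14: 14 XOR 9 = 7 < 14 — winning move (to 7).
  10: 10 XOR 9 = 3 < 10 — winning move (to 3).
That gives 3 winning moves.

3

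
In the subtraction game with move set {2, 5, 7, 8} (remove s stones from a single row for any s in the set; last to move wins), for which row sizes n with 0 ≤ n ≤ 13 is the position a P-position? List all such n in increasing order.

0, 1, 4, 10, 13

Grundy values for subtraction set {2, 5, 7, 8}:
g(0) = mex{} = 0
g(1) = mex{} = 0
g(2) = mex{0} = 1
g(3) = mex{0} = 1
g(4) = mex{1} = 0
g(5) = mex{0,1} = 2
g(6) = mex{0} = 1
g(7) = mex{0,1,2} = 3
g(8) = mex{0,1} = 2
g(9) = mex{0,1,3} = 2
g(10) = mex{1,2} = 0
g(11) = mex{0,1,2} = 3
g(12) = mex{0,2,3} = 1
g(13) = mex{1,2,3} = 0
The P-positions (g = 0) in 0..13 are 0, 1, 4, 10, 13.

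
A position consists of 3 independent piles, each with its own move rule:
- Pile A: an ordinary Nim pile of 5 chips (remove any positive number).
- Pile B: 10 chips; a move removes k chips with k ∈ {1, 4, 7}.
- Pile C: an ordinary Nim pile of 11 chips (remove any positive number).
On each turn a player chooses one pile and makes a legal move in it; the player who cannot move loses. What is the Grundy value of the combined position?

Pile A is a plain Nim pile of size 5, so its Grundy value is 5.
Build the Grundy sequence for pile B with g(k) = mex{g(k−s) : s ∈ {1, 4, 7}, s ≤ k}:
k:     0  1  2  3  4  5  6  7  8  9 10
g(k):  0  1  0  1  2  0  1  2  0  1  0
So g(10) = 0.
Pile C is a plain Nim pile of size 11, so its Grundy value is 11.
By the Sprague-Grundy theorem, the Grundy value of a sum of independent games is the XOR of the component values.
Combined value = 5 ⊕ 0 ⊕ 11 = 14.

14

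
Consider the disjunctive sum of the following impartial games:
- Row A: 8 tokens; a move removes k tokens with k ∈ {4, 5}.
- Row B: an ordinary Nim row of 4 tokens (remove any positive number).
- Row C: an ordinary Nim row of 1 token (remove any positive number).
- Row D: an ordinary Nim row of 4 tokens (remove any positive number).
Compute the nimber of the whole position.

Build the Grundy sequence for row A with g(k) = mex{g(k−s) : s ∈ {4, 5}, s ≤ k}:
k:     0  1  2  3  4  5  6  7  8
g(k):  0  0  0  0  1  1  1  1  2
So g(8) = 2.
Row B is a plain Nim row of size 4, so its Grundy value is 4.
Row C is a plain Nim row of size 1, so its Grundy value is 1.
Row D is a plain Nim row of size 4, so its Grundy value is 4.
The value of a disjunctive sum is the nim-sum of the parts.
Combined value = 2 XOR 4 XOR 1 XOR 4 = 3.

3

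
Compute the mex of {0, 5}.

1

0 is in the set but 1 is not, so the mex is 1.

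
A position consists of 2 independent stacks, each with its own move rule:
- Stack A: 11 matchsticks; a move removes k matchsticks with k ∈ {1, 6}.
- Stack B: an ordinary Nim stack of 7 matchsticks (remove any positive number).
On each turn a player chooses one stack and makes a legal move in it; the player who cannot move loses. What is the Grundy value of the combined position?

7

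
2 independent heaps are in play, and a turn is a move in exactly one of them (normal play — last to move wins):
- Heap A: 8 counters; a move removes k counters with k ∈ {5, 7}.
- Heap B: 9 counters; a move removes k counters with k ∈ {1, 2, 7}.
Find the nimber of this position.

Grundy values for heap A (subtraction set {5, 7}):
g(0) = mex{} = 0
g(1) = mex{} = 0
g(2) = mex{} = 0
g(3) = mex{} = 0
g(4) = mex{} = 0
g(5) = mex{0} = 1
g(6) = mex{0} = 1
g(7) = mex{0} = 1
g(8) = mex{0} = 1
So g(8) = 1.
Grundy values for heap B (subtraction set {1, 2, 7}):
k:     0  1  2  3  4  5  6  7  8  9
g(k):  0  1  2  0  1  2  0  1  2  0
So g(9) = 0.
The value of a disjunctive sum is the nim-sum of the parts.
Combined value = 1 ⊕ 0 = 1.

1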